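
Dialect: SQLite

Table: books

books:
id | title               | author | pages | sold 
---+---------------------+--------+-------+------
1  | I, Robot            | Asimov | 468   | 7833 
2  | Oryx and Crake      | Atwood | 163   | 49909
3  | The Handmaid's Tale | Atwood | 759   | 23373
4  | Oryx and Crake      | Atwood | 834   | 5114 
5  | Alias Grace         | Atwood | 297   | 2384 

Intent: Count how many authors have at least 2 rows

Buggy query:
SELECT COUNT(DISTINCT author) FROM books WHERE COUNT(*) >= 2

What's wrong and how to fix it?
Bug: COUNT(*) cannot appear in WHERE; the per-group count doesn't exist yet

Fix: Group first with HAVING COUNT(*) >= 2, then COUNT the resulting groups

Corrected query:
SELECT COUNT(*) FROM (SELECT author FROM books GROUP BY author HAVING COUNT(*) >= 2)

Result:
COUNT(*)
--------
1       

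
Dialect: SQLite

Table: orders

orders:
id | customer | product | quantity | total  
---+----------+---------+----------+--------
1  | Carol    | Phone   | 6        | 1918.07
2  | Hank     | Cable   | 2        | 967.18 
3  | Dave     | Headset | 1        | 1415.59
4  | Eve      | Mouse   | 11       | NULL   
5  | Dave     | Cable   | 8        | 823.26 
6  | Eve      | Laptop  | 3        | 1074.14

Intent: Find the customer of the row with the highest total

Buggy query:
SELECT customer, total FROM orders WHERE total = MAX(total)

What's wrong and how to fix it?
Bug: WHERE is evaluated per row; an aggregate over the whole table isn't defined there

Fix: Use a subquery: WHERE total = (SELECT MAX(total) FROM orders)

Corrected query:
SELECT customer, total FROM orders WHERE total = (SELECT MAX(total) FROM orders)

Result:
customer | total  
---------+--------
Carol    | 1918.07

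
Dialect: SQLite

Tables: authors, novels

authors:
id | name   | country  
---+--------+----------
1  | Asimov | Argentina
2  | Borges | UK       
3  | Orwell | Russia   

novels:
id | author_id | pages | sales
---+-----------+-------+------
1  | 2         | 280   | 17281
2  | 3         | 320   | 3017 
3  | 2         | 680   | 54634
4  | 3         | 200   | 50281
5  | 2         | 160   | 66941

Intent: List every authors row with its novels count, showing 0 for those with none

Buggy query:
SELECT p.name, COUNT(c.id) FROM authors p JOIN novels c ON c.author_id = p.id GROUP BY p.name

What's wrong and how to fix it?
Bug: An inner join excludes parents with zero children

Fix: Use LEFT JOIN so parents without children still appear (COUNT(c.id) gives 0)

Corrected query:
SELECT p.name, COUNT(c.id) FROM authors p LEFT JOIN novels c ON c.author_id = p.id GROUP BY p.name

Result:
name   | COUNT(c.id)
-------+------------
Asimov | 0          
Borges | 3          
Orwell | 2          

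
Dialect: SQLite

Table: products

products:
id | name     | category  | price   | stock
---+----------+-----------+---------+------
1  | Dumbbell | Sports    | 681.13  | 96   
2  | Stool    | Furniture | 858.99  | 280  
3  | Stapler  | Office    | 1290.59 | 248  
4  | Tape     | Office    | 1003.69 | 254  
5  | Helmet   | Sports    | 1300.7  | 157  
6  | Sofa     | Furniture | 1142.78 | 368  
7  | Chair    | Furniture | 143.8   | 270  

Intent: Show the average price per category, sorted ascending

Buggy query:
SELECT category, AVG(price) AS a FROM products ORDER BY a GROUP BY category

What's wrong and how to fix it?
Bug: GROUP BY must precede ORDER BY

Fix: Move ORDER BY to the end, after GROUP BY

Corrected query:
SELECT category, AVG(price) AS a FROM products GROUP BY category ORDER BY a

Result:
category  | a      
----------+--------
Furniture | 715.19 
Sports    | 990.915
Office    | 1147.14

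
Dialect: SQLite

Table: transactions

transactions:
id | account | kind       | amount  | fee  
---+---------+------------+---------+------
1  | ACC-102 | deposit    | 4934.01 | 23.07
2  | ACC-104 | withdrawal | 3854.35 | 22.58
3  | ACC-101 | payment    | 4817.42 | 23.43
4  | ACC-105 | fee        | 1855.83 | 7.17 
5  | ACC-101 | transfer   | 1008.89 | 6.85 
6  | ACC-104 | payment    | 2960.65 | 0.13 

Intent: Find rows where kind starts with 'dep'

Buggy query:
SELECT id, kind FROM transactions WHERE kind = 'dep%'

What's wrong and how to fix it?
Bug: Wildcards only work with LIKE; '=' treats '%' as a literal character

Fix: Replace '=' with LIKE so 'dep%' is treated as a pattern

Corrected query:
SELECT id, kind FROM transactions WHERE kind LIKE 'dep%'

Result:
id | kind   
---+--------
1  | deposit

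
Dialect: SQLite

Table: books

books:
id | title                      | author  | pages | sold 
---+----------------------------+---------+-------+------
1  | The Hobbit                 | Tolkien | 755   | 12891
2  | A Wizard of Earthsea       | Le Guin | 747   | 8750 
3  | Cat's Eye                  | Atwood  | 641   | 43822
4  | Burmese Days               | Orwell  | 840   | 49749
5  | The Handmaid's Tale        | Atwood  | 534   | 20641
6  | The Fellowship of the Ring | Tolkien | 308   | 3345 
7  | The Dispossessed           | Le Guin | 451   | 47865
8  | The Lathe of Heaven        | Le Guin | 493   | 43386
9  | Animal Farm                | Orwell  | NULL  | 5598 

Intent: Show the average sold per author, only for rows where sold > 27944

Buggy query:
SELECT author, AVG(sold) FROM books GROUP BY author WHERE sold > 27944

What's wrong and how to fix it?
Bug: Row-level WHERE must come before GROUP BY in the clause order

Fix: Move the WHERE clause before GROUP BY

Corrected query:
SELECT author, AVG(sold) FROM books WHERE sold > 27944 GROUP BY author

Result:
author  | AVG(sold)
--------+----------
Atwood  | 43822    
Le Guin | 45625.5  
Orwell  | 49749    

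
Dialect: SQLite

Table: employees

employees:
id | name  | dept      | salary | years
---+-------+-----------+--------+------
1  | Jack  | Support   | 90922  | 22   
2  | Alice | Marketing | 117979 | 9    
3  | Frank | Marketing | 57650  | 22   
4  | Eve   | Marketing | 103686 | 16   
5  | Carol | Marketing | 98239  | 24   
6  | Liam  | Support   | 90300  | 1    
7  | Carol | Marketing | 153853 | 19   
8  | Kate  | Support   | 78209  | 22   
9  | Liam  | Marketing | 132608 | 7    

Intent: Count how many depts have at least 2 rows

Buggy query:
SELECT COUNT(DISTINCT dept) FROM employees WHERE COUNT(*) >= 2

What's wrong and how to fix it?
Bug: COUNT(*) cannot appear in WHERE; the per-group count doesn't exist yet

Fix: Use a subquery that GROUPs and filters with HAVING, then count its rows

Corrected query:
SELECT COUNT(*) FROM (SELECT dept FROM employees GROUP BY dept HAVING COUNT(*) >= 2)

Result:
COUNT(*)
--------
2       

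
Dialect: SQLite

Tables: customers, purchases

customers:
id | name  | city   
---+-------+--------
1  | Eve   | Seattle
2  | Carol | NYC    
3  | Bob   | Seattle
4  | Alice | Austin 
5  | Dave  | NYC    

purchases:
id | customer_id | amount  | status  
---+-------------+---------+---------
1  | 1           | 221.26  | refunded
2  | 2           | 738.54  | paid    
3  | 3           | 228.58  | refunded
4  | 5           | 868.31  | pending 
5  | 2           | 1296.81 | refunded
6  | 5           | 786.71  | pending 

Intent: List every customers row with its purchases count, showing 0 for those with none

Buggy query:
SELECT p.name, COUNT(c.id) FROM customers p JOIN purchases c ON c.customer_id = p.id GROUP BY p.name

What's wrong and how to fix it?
Bug: INNER JOIN drops customers rows that have no matching purchases rows

Fix: Switch to LEFT JOIN to retain unmatched parent rows

Corrected query:
SELECT p.name, COUNT(c.id) FROM customers p LEFT JOIN purchases c ON c.customer_id = p.id GROUP BY p.name

Result:
name  | COUNT(c.id)
------+------------
Alice | 0          
Bob   | 1          
Carol | 2          
Dave  | 2          
Eve   | 1          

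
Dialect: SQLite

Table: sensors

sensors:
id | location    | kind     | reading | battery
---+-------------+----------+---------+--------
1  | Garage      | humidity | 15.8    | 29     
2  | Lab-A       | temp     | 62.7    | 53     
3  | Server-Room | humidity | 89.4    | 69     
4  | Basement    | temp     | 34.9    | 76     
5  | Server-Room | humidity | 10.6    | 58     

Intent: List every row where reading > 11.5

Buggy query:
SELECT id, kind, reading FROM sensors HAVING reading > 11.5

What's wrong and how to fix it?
Bug: This is a non-aggregate query (no GROUP BY, no aggregates), so in SQLite the HAVING clause is invalid here; a row-level condition belongs in WHERE

Fix: Replace HAVING with WHERE since the condition applies to individual rows

Corrected query:
SELECT id, kind, reading FROM sensors WHERE reading > 11.5

Result:
id | kind     | reading
---+----------+--------
1  | humidity | 15.8   
2  | temp     | 62.7   
3  | humidity | 89.4   
4  | temp     | 34.9   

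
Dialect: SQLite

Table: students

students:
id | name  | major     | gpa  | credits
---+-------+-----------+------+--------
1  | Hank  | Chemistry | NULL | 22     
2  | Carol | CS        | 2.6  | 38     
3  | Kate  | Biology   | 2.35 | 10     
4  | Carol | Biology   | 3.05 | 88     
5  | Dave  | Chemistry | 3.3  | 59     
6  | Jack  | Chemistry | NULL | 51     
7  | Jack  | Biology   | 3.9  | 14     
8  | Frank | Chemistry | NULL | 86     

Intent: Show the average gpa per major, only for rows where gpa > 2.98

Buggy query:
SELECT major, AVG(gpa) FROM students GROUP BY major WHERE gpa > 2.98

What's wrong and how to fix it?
Bug: Row-level WHERE must come before GROUP BY in the clause order

Fix: Move the WHERE clause before GROUP BY

Corrected query:
SELECT major, AVG(gpa) FROM students WHERE gpa > 2.98 GROUP BY major

Result:
major     | AVG(gpa)
----------+---------
Biology   | 3.475   
Chemistry | 3.3     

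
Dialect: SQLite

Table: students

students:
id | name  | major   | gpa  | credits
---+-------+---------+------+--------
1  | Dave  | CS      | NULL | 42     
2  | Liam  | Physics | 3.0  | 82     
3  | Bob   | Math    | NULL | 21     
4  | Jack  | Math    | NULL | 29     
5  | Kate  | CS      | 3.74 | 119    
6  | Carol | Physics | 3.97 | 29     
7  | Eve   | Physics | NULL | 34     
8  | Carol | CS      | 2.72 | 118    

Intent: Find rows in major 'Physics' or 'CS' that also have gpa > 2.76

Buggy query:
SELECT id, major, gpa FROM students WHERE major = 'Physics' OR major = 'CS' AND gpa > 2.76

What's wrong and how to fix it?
Bug: AND binds tighter than OR, so this parses as major = 'Physics' OR (major = 'CS' AND gpa > 2.76)

Fix: Group the OR with parentheses (or use IN), then AND the threshold

Corrected query:
SELECT id, major, gpa FROM students WHERE (major = 'Physics' OR major = 'CS') AND gpa > 2.76

Result:
id | major   | gpa 
---+---------+-----
2  | Physics | 3   
5  | CS      | 3.74
6  | Physics | 3.97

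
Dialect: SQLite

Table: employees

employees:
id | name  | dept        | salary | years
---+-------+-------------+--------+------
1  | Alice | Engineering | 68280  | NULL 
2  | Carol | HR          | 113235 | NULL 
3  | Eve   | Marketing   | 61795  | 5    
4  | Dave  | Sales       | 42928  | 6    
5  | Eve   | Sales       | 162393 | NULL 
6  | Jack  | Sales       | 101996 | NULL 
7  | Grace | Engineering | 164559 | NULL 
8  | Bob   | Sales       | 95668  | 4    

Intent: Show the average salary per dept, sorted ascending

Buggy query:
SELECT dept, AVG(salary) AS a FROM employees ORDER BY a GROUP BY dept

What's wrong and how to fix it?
Bug: ORDER BY appears before GROUP BY; SQL clause order requires GROUP BY first

Fix: Move ORDER BY to the end, after GROUP BY

Corrected query:
SELECT dept, AVG(salary) AS a FROM employees GROUP BY dept ORDER BY a

Result:
dept        | a        
------------+----------
Marketing   | 61795    
Sales       | 100746.25
HR          | 113235   
Engineering | 116419.5 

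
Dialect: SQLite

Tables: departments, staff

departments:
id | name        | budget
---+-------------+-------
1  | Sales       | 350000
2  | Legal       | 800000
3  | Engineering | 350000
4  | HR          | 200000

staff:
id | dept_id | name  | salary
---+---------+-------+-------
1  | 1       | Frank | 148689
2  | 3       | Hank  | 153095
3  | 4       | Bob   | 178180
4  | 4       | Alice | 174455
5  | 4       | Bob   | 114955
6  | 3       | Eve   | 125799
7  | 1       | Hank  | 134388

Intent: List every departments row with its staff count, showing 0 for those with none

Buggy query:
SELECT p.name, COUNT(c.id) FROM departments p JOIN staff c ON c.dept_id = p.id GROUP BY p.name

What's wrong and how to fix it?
Bug: INNER JOIN drops departments rows that have no matching staff rows

Fix: Use LEFT JOIN so parents without children still appear (COUNT(c.id) gives 0)

Corrected query:
SELECT p.name, COUNT(c.id) FROM departments p LEFT JOIN staff c ON c.dept_id = p.id GROUP BY p.name

Result:
name        | COUNT(c.id)
------------+------------
Engineering | 2          
HR          | 3          
Legal       | 0          
Sales       | 2          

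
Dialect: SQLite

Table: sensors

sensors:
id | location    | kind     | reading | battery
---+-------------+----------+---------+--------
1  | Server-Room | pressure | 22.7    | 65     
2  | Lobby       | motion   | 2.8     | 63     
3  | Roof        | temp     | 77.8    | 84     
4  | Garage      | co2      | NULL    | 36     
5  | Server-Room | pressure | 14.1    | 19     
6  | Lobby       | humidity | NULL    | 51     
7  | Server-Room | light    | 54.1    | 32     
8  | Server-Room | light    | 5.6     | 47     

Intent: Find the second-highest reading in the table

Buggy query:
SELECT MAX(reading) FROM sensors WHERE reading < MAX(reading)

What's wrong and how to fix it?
Bug: MAX(reading) on the right of the comparison is an aggregate-in-WHERE error

Fix: Compute the overall MAX in a subquery, then take MAX of rows below it

Corrected query:
SELECT MAX(reading) FROM sensors WHERE reading < (SELECT MAX(reading) FROM sensors)

Result:
MAX(reading)
------------
54.1        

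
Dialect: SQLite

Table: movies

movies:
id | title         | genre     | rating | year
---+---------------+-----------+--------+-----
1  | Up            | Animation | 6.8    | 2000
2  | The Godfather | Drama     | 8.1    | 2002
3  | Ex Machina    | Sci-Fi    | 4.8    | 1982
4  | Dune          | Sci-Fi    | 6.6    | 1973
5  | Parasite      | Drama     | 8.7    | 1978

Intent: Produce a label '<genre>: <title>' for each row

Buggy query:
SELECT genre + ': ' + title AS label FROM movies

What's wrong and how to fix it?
Bug: SQLite uses || for string concatenation; + coerces text to numbers (yielding 0)

Fix: Use the || operator for string concatenation

Corrected query:
SELECT genre || ': ' || title AS label FROM movies

Result:
label               
--------------------
Animation: Up       
Drama: The Godfather
Sci-Fi: Ex Machina  
Sci-Fi: Dune        
Drama: Parasite     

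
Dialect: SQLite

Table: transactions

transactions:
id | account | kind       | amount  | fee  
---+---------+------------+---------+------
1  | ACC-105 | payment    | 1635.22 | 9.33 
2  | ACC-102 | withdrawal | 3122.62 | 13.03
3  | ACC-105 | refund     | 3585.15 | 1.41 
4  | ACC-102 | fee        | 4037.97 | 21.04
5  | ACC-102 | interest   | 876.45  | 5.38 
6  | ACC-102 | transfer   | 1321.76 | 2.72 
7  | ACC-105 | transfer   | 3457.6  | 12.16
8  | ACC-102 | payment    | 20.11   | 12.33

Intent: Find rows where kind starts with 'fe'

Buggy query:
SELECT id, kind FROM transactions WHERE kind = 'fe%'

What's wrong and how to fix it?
Bug: Wildcards only work with LIKE; '=' treats '%' as a literal character

Fix: Use LIKE for wildcard pattern matching

Corrected query:
SELECT id, kind FROM transactions WHERE kind LIKE 'fe%'

Result:
id | kind
---+-----
4  | fee 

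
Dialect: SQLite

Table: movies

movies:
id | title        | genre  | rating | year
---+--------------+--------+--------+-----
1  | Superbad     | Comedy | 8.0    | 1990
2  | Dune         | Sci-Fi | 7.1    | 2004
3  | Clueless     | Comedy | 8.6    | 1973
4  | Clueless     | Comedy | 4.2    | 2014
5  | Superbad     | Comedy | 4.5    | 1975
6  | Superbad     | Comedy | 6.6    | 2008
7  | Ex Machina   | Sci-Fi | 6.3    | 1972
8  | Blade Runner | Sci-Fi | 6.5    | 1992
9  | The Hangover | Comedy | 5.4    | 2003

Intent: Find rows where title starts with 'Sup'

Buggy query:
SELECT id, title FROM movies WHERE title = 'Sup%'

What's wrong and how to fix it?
Bug: '=' compares the literal string including the % character; pattern matching needs LIKE

Fix: Replace '=' with LIKE so 'Sup%' is treated as a pattern

Corrected query:
SELECT id, title FROM movies WHERE title LIKE 'Sup%'

Result:
id | title   
---+---------
1  | Superbad
5  | Superbad
6  | Superbad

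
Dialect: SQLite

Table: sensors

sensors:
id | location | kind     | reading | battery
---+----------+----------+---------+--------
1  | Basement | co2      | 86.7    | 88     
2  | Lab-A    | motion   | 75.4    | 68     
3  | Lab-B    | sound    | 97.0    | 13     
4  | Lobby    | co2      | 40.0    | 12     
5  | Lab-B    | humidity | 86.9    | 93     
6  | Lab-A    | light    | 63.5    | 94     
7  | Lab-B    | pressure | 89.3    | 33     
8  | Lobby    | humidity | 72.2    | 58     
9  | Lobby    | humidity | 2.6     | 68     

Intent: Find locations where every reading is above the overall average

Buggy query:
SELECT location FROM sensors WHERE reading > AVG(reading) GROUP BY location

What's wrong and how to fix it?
Bug: WHERE evaluates per row before aggregation, so AVG() is unavailable

Fix: Use a subquery for AVG and a HAVING MIN(...) filter so the condition holds for every row in the group

Corrected query:
SELECT location FROM sensors GROUP BY location HAVING MIN(reading) > (SELECT AVG(reading) FROM sensors)

Result:
location
--------
Basement
Lab-B   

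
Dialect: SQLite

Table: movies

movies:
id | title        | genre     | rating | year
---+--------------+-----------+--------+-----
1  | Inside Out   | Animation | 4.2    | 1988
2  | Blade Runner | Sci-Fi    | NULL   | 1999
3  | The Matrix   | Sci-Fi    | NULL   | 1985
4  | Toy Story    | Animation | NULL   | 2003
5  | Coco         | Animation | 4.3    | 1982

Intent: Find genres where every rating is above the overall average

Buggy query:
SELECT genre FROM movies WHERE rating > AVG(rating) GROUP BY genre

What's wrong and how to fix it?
Bug: AVG() is an aggregate; it can't sit directly in WHERE

Fix: Compute the overall average in a scalar subquery and compare each group's MIN against it in HAVING

Corrected query:
SELECT genre FROM movies GROUP BY genre HAVING MIN(rating) > (SELECT AVG(rating) FROM movies)

Result:
(no rows)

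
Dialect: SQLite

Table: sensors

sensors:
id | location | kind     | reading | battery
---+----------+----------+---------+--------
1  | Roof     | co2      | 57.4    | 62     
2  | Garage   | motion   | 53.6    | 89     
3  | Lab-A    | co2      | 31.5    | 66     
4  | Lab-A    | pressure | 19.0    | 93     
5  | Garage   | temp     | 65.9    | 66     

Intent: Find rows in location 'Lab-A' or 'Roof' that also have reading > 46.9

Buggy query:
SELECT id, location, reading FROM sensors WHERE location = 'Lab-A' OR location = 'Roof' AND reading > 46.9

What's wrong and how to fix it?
Bug: Without parentheses, AND is evaluated before OR, so the reading filter only applies to the 'Roof' branch

Fix: Add parentheses around the OR so the AND applies to both alternatives

Corrected query:
SELECT id, location, reading FROM sensors WHERE (location = 'Lab-A' OR location = 'Roof') AND reading > 46.9

Result:
id | location | reading
---+----------+--------
1  | Roof     | 57.4   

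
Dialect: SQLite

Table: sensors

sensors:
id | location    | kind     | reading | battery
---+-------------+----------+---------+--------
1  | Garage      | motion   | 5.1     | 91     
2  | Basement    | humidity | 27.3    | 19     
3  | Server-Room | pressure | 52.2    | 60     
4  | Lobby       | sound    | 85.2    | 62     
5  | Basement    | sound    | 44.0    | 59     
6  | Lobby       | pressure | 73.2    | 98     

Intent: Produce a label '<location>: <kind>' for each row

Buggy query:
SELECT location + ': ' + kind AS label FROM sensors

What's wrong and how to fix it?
Bug: SQLite uses || for string concatenation; + coerces text to numbers (yielding 0)

Fix: Use the || operator for string concatenation

Corrected query:
SELECT location || ': ' || kind AS label FROM sensors

Result:
label                
---------------------
Garage: motion       
Basement: humidity   
Server-Room: pressure
Lobby: sound         
Basement: sound      
Lobby: pressure      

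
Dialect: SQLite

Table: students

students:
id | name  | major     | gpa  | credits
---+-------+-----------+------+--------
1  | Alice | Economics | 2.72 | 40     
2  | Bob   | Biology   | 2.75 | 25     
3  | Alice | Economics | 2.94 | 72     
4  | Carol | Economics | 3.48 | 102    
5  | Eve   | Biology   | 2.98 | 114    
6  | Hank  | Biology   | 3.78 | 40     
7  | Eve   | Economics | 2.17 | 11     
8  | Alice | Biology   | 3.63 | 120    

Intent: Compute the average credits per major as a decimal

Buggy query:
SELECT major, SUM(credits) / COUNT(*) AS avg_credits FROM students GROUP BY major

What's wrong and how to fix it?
Bug: SUM(credits) and COUNT(*) are both integers; the division truncates the fractional part

Fix: Cast one side to REAL so the division keeps the fractional part

Corrected query:
SELECT major, SUM(credits) * 1.0 / COUNT(*) AS avg_credits FROM students GROUP BY major

Result:
major     | avg_credits
----------+------------
Biology   | 74.75      
Economics | 56.25      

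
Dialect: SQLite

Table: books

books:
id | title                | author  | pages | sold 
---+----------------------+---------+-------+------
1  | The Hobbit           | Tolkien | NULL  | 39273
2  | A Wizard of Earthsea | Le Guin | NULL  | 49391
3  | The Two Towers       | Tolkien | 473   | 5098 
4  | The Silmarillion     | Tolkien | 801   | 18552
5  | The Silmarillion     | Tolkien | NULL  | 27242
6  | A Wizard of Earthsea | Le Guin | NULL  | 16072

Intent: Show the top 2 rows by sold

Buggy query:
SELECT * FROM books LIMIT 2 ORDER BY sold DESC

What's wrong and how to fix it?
Bug: ORDER BY cannot follow LIMIT; LIMIT is the final clause

Fix: Swap the clauses: ORDER BY first, then LIMIT

Corrected query:
SELECT * FROM books ORDER BY sold DESC LIMIT 2

Result:
id | title                | author  | pages | sold 
---+----------------------+---------+-------+------
2  | A Wizard of Earthsea | Le Guin | NULL  | 49391
1  | The Hobbit           | Tolkien | NULL  | 39273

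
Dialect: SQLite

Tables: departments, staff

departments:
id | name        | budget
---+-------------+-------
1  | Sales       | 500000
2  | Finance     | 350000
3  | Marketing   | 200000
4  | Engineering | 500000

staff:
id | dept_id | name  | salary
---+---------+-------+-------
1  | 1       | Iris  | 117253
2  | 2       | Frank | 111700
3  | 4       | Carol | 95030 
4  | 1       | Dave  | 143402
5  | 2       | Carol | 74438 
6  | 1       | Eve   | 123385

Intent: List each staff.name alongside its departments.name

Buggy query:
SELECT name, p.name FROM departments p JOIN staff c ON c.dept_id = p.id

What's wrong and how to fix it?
Bug: 'name' exists in both joined tables, so the database can't tell which one is meant

Fix: Qualify the column with its table alias (c.name)

Corrected query:
SELECT c.name, p.name FROM departments p JOIN staff c ON c.dept_id = p.id

Result:
name  | name       
------+------------
Iris  | Sales      
Frank | Finance    
Carol | Engineering
Dave  | Sales      
Carol | Finance    
Eve   | Sales      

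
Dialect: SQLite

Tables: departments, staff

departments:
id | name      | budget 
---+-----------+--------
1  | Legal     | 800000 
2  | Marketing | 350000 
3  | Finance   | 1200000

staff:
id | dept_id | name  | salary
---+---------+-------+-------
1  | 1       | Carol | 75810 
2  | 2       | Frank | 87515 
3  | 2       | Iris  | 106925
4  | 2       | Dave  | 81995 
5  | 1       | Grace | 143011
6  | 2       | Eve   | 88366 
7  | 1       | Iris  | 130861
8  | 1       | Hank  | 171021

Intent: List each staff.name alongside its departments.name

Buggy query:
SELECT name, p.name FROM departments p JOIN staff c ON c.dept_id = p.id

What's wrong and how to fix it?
Bug: Both tables have a 'name' column; the unqualified reference is ambiguous

Fix: Prefix ambiguous columns with the table alias

Corrected query:
SELECT c.name, p.name FROM departments p JOIN staff c ON c.dept_id = p.id

Result:
name  | name     
------+----------
Carol | Legal    
Frank | Marketing
Iris  | Marketing
Dave  | Marketing
Grace | Legal    
Eve   | Marketing
Iris  | Legal    
Hank  | Legal    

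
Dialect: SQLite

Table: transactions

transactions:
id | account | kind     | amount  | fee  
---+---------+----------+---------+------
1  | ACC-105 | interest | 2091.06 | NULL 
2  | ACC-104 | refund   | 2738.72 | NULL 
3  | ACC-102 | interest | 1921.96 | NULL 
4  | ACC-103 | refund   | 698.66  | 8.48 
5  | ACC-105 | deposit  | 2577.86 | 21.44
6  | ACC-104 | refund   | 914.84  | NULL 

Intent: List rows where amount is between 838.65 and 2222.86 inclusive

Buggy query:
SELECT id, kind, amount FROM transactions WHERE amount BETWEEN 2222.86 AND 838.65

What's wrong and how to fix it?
Bug: BETWEEN expects the lower bound first; with 2222.86 AND 838.65 the range is empty

Fix: Write BETWEEN 838.65 AND 2222.86

Corrected query:
SELECT id, kind, amount FROM transactions WHERE amount BETWEEN 838.65 AND 2222.86

Result:
id | kind     | amount 
---+----------+--------
1  | interest | 2091.06
3  | interest | 1921.96
6  | refund   | 914.84 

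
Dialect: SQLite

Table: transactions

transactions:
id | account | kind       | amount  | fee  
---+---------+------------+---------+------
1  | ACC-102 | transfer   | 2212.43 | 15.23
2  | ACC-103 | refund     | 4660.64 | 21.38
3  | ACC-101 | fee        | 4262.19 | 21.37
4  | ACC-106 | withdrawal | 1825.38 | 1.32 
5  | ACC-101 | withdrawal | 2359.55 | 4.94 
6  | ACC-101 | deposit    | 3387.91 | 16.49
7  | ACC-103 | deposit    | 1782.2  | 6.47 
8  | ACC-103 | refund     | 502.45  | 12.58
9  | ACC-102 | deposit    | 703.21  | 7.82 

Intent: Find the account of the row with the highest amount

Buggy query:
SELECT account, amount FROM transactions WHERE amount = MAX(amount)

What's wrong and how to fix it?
Bug: MAX(amount) is an aggregate and cannot be used directly in WHERE

Fix: Use a subquery: WHERE amount = (SELECT MAX(amount) FROM transactions)

Corrected query:
SELECT account, amount FROM transactions WHERE amount = (SELECT MAX(amount) FROM transactions)

Result:
account | amount 
--------+--------
ACC-103 | 4660.64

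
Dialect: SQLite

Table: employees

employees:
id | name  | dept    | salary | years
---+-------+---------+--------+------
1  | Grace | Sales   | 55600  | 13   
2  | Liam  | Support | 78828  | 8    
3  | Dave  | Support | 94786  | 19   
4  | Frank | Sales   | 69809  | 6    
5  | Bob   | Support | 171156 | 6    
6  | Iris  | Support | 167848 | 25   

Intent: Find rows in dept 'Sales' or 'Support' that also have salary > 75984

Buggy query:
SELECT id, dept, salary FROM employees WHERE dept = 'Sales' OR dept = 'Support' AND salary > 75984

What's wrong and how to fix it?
Bug: AND binds tighter than OR, so this parses as dept = 'Sales' OR (dept = 'Support' AND salary > 75984)

Fix: Add parentheses around the OR so the AND applies to both alternatives

Corrected query:
SELECT id, dept, salary FROM employees WHERE (dept = 'Sales' OR dept = 'Support') AND salary > 75984

Result:
id | dept    | salary
---+---------+-------
2  | Support | 78828 
3  | Support | 94786 
5  | Support | 171156
6  | Support | 167848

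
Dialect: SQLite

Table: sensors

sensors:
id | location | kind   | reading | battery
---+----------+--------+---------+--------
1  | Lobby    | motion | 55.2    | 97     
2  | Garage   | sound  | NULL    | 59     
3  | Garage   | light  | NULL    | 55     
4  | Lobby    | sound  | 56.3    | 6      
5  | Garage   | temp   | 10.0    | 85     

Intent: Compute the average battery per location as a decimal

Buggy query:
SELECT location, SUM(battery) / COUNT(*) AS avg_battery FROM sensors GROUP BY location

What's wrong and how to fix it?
Bug: SUM(battery) and COUNT(*) are both integers; the division truncates the fractional part

Fix: Multiply by 1.0 (or CAST to REAL) to force floating-point division

Corrected query:
SELECT location, SUM(battery) * 1.0 / COUNT(*) AS avg_battery FROM sensors GROUP BY location

Result:
location | avg_battery
---------+------------
Garage   | 66.333333  
Lobby    | 51.5       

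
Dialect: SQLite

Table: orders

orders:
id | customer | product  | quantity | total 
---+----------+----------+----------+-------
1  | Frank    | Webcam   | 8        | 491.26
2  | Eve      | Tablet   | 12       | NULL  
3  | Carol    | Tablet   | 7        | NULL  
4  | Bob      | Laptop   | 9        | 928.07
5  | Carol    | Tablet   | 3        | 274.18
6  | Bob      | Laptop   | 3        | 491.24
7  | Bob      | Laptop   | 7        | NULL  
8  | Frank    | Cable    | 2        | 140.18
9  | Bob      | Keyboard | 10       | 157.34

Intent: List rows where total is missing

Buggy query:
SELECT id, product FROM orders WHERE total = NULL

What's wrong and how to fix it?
Bug: '= NULL' is always unknown in SQL three-valued logic, so no rows match

Fix: Replace '= NULL' with 'IS NULL'

Corrected query:
SELECT id, product FROM orders WHERE total IS NULL

Result:
id | product
---+--------
2  | Tablet 
3  | Tablet 
7  | Laptop 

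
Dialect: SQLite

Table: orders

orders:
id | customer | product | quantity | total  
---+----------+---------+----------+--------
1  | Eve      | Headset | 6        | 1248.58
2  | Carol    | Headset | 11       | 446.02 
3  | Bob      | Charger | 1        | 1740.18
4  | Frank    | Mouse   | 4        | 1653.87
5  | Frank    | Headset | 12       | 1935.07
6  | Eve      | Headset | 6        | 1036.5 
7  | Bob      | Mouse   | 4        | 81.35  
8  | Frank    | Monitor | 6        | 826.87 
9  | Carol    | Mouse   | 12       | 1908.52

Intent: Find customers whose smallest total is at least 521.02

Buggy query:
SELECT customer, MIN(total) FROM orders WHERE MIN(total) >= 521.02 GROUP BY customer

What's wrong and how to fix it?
Bug: MIN() in WHERE is a misuse of aggregate

Fix: Replace WHERE with HAVING after the GROUP BY

Corrected query:
SELECT customer, MIN(total) FROM orders GROUP BY customer HAVING MIN(total) >= 521.02

Result:
customer | MIN(total)
---------+-----------
Eve      | 1036.5    
Frank    | 826.87    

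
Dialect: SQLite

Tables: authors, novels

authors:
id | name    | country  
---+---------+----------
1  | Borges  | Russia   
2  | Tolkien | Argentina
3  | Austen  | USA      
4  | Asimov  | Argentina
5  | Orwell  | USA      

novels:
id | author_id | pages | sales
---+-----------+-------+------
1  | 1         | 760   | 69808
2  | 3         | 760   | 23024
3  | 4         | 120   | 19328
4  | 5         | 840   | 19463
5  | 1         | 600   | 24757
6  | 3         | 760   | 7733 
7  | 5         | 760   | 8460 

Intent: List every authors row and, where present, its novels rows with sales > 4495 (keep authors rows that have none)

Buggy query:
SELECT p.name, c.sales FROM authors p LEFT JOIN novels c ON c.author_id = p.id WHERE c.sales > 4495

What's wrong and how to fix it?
Bug: Filtering c.sales in WHERE discards the NULL rows produced by LEFT JOIN, turning it into an inner join

Fix: Move the right-table condition into the ON clause so unmatched parents are kept

Corrected query:
SELECT p.name, c.sales FROM authors p LEFT JOIN novels c ON c.author_id = p.id AND c.sales > 4495

Result:
name    | sales
--------+------
Borges  | 24757
Borges  | 69808
Tolkien | NULL 
Austen  | 7733 
Austen  | 23024
Asimov  | 19328
Orwell  | 8460 
Orwell  | 19463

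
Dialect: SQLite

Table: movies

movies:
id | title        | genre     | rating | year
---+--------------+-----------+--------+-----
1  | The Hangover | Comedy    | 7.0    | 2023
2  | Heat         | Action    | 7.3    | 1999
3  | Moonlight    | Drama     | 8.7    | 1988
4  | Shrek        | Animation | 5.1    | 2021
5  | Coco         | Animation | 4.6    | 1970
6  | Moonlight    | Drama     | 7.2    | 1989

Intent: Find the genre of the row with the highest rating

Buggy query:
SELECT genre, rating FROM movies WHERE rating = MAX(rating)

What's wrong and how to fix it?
Bug: WHERE is evaluated per row; an aggregate over the whole table isn't defined there

Fix: Use a subquery: WHERE rating = (SELECT MAX(rating) FROM movies)

Corrected query:
SELECT genre, rating FROM movies WHERE rating = (SELECT MAX(rating) FROM movies)

Result:
genre | rating
------+-------
Drama | 8.7   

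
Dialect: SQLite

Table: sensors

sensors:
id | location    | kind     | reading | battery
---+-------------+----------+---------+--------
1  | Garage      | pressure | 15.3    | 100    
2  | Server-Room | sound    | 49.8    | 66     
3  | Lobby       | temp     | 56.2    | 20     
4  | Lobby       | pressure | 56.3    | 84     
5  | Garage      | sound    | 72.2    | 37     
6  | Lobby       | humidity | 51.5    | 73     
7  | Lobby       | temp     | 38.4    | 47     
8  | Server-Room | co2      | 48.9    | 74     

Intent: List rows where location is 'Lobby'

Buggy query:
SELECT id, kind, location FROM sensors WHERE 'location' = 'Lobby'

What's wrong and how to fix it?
Bug: Single quotes denote string literals in SQL; the column name is being compared as a constant string

Fix: Remove the quotes around the column name (or use double quotes for an identifier)

Corrected query:
SELECT id, kind, location FROM sensors WHERE location = 'Lobby'

Result:
id | kind     | location
---+----------+---------
3  | temp     | Lobby   
4  | pressure | Lobby   
6  | humidity | Lobby   
7  | temp     | Lobby   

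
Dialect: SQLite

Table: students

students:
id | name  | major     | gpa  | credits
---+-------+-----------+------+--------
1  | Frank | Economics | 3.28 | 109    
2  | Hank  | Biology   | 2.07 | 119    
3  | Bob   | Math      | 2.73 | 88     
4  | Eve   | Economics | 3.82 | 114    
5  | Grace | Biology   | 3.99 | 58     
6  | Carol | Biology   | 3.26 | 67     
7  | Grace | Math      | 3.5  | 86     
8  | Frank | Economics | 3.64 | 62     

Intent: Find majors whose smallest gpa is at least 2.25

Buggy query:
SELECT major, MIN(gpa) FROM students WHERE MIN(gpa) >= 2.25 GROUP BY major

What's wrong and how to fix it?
Bug: MIN() in WHERE is a misuse of aggregate

Fix: Use HAVING for the per-group MIN condition

Corrected query:
SELECT major, MIN(gpa) FROM students GROUP BY major HAVING MIN(gpa) >= 2.25

Result:
major     | MIN(gpa)
----------+---------
Economics | 3.28    
Math      | 2.73    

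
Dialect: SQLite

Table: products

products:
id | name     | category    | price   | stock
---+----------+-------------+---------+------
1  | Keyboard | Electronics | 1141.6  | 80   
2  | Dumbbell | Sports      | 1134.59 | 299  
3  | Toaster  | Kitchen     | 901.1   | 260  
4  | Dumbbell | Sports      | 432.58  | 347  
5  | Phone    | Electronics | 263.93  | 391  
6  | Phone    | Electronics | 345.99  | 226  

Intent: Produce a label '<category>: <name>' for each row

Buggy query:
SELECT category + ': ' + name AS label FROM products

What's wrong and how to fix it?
Bug: SQLite uses || for string concatenation; + coerces text to numbers (yielding 0)

Fix: Replace + with || to concatenate text

Corrected query:
SELECT category || ': ' || name AS label FROM products

Result:
label                
---------------------
Electronics: Keyboard
Sports: Dumbbell     
Kitchen: Toaster     
Sports: Dumbbell     
Electronics: Phone   
Electronics: Phone   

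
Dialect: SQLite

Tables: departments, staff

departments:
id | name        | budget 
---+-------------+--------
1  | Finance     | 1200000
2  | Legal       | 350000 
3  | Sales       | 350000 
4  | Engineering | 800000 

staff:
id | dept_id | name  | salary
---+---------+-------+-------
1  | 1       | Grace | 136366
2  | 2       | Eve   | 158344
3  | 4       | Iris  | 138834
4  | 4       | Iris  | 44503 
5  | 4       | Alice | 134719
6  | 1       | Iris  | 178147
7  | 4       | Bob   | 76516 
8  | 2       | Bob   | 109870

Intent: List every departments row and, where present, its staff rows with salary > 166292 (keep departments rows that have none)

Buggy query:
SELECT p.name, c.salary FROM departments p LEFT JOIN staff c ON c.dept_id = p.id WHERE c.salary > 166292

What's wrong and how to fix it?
Bug: A WHERE condition on the right-hand table after LEFT JOIN drops unmatched parents

Fix: Put 'c.salary > 166292' in the JOIN's ON clause instead of WHERE

Corrected query:
SELECT p.name, c.salary FROM departments p LEFT JOIN staff c ON c.dept_id = p.id AND c.salary > 166292

Result:
name        | salary
------------+-------
Finance     | 178147
Legal       | NULL  
Sales       | NULL  
Engineering | NULL  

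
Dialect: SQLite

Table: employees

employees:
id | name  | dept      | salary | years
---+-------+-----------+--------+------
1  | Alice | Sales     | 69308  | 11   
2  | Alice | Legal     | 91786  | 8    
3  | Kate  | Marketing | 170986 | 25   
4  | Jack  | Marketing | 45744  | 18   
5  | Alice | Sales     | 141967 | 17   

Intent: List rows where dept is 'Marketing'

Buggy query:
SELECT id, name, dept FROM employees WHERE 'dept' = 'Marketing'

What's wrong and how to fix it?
Bug: 'dept' in single quotes is a string literal, not the column; the comparison is literal-vs-literal and never true

Fix: Reference the column as dept without single quotes

Corrected query:
SELECT id, name, dept FROM employees WHERE dept = 'Marketing'

Result:
id | name | dept     
---+------+----------
3  | Kate | Marketing
4  | Jack | Marketing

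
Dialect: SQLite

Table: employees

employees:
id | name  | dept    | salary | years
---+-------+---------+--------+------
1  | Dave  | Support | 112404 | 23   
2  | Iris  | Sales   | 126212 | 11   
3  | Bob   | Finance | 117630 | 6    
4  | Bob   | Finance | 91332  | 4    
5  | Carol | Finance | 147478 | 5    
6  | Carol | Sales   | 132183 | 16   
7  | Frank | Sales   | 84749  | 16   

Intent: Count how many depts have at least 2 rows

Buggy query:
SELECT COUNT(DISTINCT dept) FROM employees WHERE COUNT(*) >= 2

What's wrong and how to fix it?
Bug: COUNT(*) cannot appear in WHERE; the per-group count doesn't exist yet

Fix: Group first with HAVING COUNT(*) >= 2, then COUNT the resulting groups

Corrected query:
SELECT COUNT(*) FROM (SELECT dept FROM employees GROUP BY dept HAVING COUNT(*) >= 2)

Result:
COUNT(*)
--------
2       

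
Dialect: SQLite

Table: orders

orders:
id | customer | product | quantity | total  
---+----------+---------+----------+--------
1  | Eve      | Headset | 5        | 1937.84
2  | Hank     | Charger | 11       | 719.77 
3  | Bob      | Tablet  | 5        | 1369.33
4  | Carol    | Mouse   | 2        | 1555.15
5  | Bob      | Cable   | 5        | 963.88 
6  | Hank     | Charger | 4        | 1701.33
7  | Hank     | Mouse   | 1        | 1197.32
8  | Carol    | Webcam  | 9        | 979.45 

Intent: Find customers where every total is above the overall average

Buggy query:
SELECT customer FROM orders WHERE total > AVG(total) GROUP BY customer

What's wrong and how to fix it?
Bug: WHERE evaluates per row before aggregation, so AVG() is unavailable

Fix: Compute the overall average in a scalar subquery and compare each group's MIN against it in HAVING

Corrected query:
SELECT customer FROM orders GROUP BY customer HAVING MIN(total) > (SELECT AVG(total) FROM orders)

Result:
customer
--------
Eve     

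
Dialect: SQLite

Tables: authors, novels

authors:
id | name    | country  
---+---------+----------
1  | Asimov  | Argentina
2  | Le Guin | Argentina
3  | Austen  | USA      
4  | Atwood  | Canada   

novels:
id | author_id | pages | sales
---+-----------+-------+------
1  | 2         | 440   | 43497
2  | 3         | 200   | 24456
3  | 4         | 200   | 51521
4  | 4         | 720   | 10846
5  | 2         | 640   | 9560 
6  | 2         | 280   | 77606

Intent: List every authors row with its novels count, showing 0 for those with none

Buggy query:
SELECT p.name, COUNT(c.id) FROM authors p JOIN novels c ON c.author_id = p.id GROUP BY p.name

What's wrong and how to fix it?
Bug: An inner join excludes parents with zero children

Fix: Use LEFT JOIN so parents without children still appear (COUNT(c.id) gives 0)

Corrected query:
SELECT p.name, COUNT(c.id) FROM authors p LEFT JOIN novels c ON c.author_id = p.id GROUP BY p.name

Result:
name    | COUNT(c.id)
--------+------------
Asimov  | 0          
Atwood  | 2          
Austen  | 1          
Le Guin | 3          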